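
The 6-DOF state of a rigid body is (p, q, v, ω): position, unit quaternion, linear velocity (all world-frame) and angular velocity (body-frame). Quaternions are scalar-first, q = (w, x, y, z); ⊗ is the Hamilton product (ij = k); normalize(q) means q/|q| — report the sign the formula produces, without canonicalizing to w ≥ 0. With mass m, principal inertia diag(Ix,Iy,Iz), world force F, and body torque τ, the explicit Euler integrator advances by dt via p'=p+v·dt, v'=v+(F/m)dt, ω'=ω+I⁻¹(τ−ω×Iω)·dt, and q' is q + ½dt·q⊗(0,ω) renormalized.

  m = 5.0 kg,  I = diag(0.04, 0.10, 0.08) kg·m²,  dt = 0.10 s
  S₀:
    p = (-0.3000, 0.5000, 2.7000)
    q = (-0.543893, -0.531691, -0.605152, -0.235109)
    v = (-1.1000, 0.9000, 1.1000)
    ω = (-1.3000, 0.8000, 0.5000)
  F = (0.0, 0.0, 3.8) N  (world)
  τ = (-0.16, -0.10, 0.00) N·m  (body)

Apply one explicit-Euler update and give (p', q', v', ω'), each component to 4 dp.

p' = (-0.4100, 0.5900, 2.8100)
q' = (-0.5466, -0.5005, -0.5964, -0.3083)
v' = (-1.1000, 0.9000, 1.1760)
ω' = (-1.6800, 0.6740, 0.5780)

p + v·dt = (-0.4100, 0.5900, 2.8100)
new velocity v' = (-1.1000, 0.9000, 1.1760)
precession coupling ω×(Iω) = (-0.0080, 0.0260, -0.0624)
(τ − ω×Iω)/I = (-3.8000, -1.2600, 0.7800)
ω + α·dt = (-1.6800, 0.6740, 0.5780)
q⊗(0,ω) = (-0.0895222, 0.5925721, 0.1363728, -1.4839969)
updated quaternion q' = (-0.5466, -0.5005, -0.5964, -0.3083)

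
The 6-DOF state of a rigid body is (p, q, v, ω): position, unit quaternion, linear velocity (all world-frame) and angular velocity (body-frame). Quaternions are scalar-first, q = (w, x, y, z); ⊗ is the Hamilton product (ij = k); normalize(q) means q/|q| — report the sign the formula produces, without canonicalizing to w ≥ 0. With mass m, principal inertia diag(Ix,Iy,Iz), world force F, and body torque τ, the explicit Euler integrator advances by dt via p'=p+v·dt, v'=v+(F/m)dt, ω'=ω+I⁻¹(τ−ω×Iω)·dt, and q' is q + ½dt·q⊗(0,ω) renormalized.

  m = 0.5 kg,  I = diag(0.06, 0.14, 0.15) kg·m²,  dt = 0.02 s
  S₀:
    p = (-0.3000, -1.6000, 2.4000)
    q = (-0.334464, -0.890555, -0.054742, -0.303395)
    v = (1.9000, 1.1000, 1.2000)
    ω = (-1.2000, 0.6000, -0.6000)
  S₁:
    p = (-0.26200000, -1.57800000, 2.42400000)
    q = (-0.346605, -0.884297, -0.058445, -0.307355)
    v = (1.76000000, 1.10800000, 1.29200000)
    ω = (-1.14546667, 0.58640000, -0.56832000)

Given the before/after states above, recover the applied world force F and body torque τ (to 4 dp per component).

v₁ − v₀ = (-0.14000000, 0.00800000, 0.09200000)
F = m·Δv/dt = (-3.5000, 0.2000, 2.3000)
ω₁ − ω₀ = (0.05453333, -0.01360000, 0.03168000)
precession coupling = (-0.0036, -0.0648, -0.0576)
I·α + gyro = (0.1600, -0.1600, 0.1800)

F = (-3.5000, 0.2000, 2.3000)
τ = (0.1600, -0.1600, 0.1800)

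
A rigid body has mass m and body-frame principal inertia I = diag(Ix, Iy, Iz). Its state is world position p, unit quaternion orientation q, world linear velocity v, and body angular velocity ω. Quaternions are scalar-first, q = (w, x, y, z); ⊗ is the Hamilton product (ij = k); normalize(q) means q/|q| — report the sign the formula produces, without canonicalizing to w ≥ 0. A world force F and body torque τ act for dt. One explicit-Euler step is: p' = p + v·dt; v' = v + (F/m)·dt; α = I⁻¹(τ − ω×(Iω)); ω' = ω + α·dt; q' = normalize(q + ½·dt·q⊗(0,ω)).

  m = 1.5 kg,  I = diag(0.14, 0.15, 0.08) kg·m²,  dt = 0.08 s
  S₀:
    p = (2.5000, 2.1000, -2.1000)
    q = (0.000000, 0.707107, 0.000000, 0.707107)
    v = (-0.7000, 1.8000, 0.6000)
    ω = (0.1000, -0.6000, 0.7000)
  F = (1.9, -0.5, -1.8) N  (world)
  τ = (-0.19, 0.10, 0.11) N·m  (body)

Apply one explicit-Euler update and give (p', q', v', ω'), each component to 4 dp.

linear accel F/m = (1.2667, -0.3333, -1.2000)
p' = p + v·dt = (2.4440, 2.2440, -2.0520)
v + (F/m)dt = (-0.5987, 1.7733, 0.5040)
angular accel α = (-1.5671, 0.6387, 1.3825)
new body rate ω' = (-0.0254, -0.5489, 0.8106)
2q̇ = q⊗(0,ω) = (-0.5656856, 0.4242642, -0.4242642, -0.4242642)
q' = normalize(q + ½dt·q⊗(0,ω)) = (-0.0226, 0.7236, -0.0170, 0.6897)

p' = (2.4440, 2.2440, -2.0520)
q' = (-0.0226, 0.7236, -0.0170, 0.6897)
v' = (-0.5987, 1.7733, 0.5040)
ω' = (-0.0254, -0.5489, 0.8106)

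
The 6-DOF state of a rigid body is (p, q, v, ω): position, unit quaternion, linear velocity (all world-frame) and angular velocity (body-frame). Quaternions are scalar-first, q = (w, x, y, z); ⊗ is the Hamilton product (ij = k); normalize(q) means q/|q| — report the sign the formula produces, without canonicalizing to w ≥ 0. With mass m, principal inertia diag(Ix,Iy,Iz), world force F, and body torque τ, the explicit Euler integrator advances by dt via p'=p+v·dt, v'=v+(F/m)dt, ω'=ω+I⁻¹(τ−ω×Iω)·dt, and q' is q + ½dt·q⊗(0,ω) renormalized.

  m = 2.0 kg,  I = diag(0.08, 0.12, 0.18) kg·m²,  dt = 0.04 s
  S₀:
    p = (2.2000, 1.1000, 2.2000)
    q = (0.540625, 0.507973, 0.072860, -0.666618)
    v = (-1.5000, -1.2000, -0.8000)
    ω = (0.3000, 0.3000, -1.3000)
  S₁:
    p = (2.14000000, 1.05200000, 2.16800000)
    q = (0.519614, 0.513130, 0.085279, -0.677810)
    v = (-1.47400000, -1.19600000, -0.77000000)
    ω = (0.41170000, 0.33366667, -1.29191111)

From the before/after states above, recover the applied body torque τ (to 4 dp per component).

rate change Δω = (0.11170000, 0.03366667, 0.00808889)
ω₀×(Iω₀) = (-0.0234, 0.0390, 0.0036)
I·α + gyro = (0.2000, 0.1400, 0.0400)

τ = (0.2000, 0.1400, 0.0400)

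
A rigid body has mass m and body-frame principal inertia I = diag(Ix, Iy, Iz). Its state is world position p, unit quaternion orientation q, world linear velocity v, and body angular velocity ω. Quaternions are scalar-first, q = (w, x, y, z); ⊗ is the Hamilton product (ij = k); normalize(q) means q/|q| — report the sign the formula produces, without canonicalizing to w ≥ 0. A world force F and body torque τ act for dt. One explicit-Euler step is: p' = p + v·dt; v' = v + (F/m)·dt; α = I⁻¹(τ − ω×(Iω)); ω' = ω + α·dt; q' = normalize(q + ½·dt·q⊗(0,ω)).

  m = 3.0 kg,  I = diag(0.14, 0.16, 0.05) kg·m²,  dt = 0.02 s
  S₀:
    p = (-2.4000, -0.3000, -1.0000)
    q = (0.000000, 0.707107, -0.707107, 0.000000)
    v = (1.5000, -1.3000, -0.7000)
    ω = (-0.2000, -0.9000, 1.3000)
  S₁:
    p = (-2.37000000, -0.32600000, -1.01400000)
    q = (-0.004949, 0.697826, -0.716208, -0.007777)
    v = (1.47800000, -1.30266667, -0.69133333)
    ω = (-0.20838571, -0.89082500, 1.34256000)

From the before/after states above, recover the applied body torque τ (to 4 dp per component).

Δω = ω₁−ω₀ = (-0.00838571, 0.00917500, 0.04256000)
precession coupling = (0.1287, -0.0234, 0.0036)
applied torque τ = (0.0700, 0.0500, 0.1100)

τ = (0.0700, 0.0500, 0.1100)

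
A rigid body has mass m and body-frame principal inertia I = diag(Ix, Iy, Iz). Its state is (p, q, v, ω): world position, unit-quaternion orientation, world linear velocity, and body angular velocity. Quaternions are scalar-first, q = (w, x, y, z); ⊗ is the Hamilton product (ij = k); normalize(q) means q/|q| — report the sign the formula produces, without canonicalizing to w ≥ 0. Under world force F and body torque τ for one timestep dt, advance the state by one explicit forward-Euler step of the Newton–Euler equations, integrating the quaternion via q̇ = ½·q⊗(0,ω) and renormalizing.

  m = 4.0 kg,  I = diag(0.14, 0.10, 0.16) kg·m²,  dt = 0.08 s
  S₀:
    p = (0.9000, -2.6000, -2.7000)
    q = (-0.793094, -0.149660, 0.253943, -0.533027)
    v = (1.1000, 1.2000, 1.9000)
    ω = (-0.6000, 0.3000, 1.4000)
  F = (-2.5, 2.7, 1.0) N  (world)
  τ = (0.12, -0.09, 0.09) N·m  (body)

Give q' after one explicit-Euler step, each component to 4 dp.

2q̇ = q⊗(0,ω) = (0.5802589, 0.9912847, 0.2914120, -1.0028638)
updated quaternion q' = (-0.7684, -0.1098, 0.2651, -0.5720)

q' = (-0.7684, -0.1098, 0.2651, -0.5720)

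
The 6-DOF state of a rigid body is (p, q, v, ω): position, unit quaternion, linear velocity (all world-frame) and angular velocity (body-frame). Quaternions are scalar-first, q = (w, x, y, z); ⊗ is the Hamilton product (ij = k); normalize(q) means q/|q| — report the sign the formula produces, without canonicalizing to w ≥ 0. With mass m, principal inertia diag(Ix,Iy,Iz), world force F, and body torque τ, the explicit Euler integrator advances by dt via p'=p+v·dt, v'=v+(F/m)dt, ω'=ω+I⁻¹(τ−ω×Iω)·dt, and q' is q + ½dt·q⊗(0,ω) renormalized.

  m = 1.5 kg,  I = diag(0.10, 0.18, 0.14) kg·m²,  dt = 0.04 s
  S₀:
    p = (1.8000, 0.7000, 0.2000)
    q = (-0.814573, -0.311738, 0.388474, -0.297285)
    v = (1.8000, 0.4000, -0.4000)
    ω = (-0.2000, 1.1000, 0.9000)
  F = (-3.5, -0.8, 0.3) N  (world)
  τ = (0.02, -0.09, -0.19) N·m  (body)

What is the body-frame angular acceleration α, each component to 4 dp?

α = (0.5960, -0.5400, -1.2314)

precession coupling ω×(Iω) = (-0.0396, 0.0072, -0.0176)
angular accel α = (0.5960, -0.5400, -1.2314)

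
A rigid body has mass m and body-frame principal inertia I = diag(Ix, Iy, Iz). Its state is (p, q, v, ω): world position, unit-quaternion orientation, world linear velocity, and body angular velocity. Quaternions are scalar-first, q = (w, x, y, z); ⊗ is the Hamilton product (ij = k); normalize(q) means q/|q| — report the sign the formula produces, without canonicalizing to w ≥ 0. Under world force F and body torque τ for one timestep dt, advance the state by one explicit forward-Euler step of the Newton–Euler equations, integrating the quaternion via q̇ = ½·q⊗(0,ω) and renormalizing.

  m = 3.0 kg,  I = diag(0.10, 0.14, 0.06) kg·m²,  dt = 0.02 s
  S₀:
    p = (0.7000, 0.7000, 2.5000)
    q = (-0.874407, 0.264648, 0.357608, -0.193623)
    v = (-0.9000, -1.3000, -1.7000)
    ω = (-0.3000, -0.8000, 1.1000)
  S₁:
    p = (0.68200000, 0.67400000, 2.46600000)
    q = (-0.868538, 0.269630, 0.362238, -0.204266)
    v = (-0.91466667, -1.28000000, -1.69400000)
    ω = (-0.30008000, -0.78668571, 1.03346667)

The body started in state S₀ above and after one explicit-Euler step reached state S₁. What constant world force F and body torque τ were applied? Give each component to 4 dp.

Δv = v₁−v₀ = (-0.01466667, 0.02000000, 0.00600000)
applied force F = (-2.2000, 3.0000, 0.9000)
ω₁ − ω₀ = (-0.00008000, 0.01331429, -0.06653333)
I·α + gyro = (0.0700, 0.0800, -0.1900)

F = (-2.2000, 3.0000, 0.9000)
τ = (0.0700, 0.0800, -0.1900)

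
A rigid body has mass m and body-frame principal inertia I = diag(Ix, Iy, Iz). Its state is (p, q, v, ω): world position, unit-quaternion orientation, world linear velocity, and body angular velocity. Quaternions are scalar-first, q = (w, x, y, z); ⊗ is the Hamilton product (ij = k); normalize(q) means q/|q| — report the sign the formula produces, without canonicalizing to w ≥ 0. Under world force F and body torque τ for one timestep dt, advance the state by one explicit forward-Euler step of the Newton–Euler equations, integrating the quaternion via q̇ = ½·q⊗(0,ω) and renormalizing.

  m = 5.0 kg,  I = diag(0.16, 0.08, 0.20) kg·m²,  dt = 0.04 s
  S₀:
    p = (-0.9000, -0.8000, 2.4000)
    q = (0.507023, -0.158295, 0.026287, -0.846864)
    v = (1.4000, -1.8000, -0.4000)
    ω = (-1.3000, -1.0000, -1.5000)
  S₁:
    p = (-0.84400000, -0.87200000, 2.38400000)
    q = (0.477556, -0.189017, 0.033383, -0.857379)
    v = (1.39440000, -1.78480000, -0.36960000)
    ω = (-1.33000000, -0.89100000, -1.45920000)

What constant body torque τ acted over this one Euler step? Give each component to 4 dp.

ω₁ − ω₀ = (-0.03000000, 0.10900000, 0.04080000)
precession coupling = (0.1800, -0.0780, -0.1040)
applied torque τ = (0.0600, 0.1400, 0.1000)

τ = (0.0600, 0.1400, 0.1000)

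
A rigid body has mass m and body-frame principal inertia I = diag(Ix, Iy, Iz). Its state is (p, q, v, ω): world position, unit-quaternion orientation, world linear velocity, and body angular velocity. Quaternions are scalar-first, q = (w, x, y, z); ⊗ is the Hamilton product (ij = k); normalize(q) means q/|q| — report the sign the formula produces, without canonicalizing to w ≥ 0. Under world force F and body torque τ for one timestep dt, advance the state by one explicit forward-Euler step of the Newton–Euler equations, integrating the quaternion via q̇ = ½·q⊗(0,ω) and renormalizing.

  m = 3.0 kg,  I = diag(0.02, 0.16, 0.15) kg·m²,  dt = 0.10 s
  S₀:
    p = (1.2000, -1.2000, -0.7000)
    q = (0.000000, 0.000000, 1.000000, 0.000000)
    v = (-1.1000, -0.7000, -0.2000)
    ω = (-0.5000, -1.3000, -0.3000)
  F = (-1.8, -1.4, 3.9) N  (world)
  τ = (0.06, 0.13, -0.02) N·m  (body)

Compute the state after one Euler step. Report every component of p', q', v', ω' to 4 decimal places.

p' = (1.0900, -1.2700, -0.7200)
q' = (0.0648, -0.0150, 0.9975, 0.0249)
v' = (-1.1600, -0.7467, -0.0700)
ω' = (-0.1805, -1.2066, -0.3740)

α = I⁻¹(τ − ω×Iω) = (3.1950, 0.9344, -0.7400)
new body rate ω' = (-0.1805, -1.2066, -0.3740)
q⊗(0,ω) = (1.3000000, -0.3000000, 0.0000000, 0.5000000)
q + ½dt·q⊗(0,ω), renormalized = (0.0648, -0.0150, 0.9975, 0.0249)
p + v·dt = (1.0900, -1.2700, -0.7200)
v + (F/m)dt = (-1.1600, -0.7467, -0.0700)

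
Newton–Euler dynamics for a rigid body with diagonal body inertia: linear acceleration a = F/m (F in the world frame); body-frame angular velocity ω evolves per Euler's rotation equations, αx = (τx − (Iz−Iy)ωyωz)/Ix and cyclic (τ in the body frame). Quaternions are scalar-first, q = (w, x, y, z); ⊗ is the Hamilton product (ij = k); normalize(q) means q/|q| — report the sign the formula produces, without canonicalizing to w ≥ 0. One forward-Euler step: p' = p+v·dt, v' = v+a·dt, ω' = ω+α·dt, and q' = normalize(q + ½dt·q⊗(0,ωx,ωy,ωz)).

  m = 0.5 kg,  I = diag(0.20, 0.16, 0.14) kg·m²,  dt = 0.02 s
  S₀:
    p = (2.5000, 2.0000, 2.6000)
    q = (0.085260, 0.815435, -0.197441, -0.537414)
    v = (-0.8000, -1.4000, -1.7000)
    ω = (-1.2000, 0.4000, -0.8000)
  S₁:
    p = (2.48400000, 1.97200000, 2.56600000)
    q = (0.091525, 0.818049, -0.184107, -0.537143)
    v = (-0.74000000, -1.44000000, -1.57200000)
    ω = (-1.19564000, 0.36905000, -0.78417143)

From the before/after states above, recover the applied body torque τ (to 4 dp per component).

Δω = ω₁−ω₀ = (0.00436000, -0.03095000, 0.01582857)
ω₀×(Iω₀) = (0.0064, 0.0576, 0.0192)
τ = I·(Δω/dt) + ω₀×(Iω₀) = (0.0500, -0.1900, 0.1300)

τ = (0.0500, -0.1900, 0.1300)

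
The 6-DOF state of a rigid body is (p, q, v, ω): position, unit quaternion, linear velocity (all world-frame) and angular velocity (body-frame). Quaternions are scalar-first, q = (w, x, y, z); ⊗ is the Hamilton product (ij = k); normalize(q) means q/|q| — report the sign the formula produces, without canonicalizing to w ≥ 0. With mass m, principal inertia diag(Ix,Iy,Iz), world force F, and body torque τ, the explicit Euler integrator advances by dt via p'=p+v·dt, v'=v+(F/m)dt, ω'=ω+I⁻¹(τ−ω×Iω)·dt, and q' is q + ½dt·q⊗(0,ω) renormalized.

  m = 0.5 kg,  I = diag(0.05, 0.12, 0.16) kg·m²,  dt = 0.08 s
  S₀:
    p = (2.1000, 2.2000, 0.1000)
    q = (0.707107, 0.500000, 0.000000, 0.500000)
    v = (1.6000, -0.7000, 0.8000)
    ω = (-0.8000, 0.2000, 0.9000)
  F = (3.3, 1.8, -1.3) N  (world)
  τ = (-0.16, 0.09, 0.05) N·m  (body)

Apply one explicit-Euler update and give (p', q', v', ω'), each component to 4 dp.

p' = (2.2280, 2.1440, 0.1640)
q' = (0.7043, 0.4728, -0.0283, 0.5288)
v' = (2.1280, -0.4120, 0.5920)
ω' = (-1.0675, 0.2072, 0.9306)

angular accel α = (-3.3440, 0.0900, 0.3825)
ω + α·dt = (-1.0675, 0.2072, 0.9306)
Hamilton product q⊗(0,ω) = (-0.0500000, -0.6656856, -0.7085786, 0.7363963)
q' = normalize(q + ½dt·q⊗(0,ω)) = (0.7043, 0.4728, -0.0283, 0.5288)
p' = p + v·dt = (2.2280, 2.1440, 0.1640)
v + (F/m)dt = (2.1280, -0.4120, 0.5920)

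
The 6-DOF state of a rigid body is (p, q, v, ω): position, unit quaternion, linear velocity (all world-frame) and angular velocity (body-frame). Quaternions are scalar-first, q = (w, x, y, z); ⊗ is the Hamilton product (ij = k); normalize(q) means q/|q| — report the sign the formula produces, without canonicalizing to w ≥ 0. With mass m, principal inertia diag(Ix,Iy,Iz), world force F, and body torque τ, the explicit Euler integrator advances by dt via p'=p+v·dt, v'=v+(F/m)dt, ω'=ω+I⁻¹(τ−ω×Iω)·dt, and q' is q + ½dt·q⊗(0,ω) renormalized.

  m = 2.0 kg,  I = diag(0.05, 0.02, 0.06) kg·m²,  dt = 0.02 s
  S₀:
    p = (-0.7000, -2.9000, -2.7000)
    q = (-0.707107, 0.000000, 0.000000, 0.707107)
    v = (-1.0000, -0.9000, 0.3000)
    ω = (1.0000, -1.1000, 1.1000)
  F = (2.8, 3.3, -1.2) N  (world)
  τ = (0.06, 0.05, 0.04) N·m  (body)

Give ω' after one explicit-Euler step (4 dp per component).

ω' = (1.0434, -1.0390, 1.1023)

gyro term ω×Iω = (-0.0484, -0.0110, 0.0330)
(τ − ω×Iω)/I = (2.1680, 3.0500, 0.1167)
ω' = ω + α·dt = (1.0434, -1.0390, 1.1023)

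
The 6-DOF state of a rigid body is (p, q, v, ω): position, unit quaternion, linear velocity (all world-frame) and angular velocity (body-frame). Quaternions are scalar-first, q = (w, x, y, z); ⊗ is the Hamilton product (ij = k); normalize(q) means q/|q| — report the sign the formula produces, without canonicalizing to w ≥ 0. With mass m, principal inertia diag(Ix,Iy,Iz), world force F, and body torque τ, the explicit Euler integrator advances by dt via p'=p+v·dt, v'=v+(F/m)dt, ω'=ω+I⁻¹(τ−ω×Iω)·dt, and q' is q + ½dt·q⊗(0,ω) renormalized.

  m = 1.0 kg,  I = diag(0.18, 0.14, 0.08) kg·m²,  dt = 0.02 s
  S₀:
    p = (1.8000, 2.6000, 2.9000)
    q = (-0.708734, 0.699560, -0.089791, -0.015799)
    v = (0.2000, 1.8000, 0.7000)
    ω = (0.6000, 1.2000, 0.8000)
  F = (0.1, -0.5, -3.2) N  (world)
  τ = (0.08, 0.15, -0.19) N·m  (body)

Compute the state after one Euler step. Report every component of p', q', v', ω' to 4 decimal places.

p' = (1.8040, 2.6360, 2.9140)
q' = (-0.7116, 0.6947, -0.1040, -0.0125)
v' = (0.2020, 1.7900, 0.6360)
ω' = (0.6153, 1.2146, 0.7597)

α = I⁻¹(τ − ω×Iω) = (0.7644, 0.7286, -2.0150)
new body rate ω' = (0.6153, 1.2146, 0.7597)
q⊗(0,ω) = (-0.2993476, -0.4781144, -1.4196082, 0.3263594)
q + ½dt·q⊗(0,ω), renormalized = (-0.7116, 0.6947, -0.1040, -0.0125)
a = (0.1000, -0.5000, -3.2000)
new position p' = (1.8040, 2.6360, 2.9140)
new velocity v' = (0.2020, 1.7900, 0.6360)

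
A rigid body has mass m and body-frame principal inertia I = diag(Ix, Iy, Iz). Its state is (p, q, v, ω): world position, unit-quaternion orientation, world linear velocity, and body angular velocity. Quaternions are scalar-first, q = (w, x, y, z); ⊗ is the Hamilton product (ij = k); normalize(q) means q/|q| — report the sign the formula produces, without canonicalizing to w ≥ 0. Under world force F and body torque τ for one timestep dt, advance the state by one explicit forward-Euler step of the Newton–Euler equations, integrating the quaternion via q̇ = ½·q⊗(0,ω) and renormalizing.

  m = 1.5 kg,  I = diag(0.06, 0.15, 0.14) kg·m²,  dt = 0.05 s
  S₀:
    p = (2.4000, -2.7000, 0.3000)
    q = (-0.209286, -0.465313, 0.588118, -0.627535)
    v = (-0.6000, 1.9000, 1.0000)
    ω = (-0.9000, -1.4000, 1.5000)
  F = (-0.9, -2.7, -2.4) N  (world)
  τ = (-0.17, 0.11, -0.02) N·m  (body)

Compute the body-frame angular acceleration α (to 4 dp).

α = (-3.1833, 0.0133, -0.9529)

precession coupling ω×(Iω) = (0.0210, 0.1080, 0.1134)
angular accel α = (-3.1833, 0.0133, -0.9529)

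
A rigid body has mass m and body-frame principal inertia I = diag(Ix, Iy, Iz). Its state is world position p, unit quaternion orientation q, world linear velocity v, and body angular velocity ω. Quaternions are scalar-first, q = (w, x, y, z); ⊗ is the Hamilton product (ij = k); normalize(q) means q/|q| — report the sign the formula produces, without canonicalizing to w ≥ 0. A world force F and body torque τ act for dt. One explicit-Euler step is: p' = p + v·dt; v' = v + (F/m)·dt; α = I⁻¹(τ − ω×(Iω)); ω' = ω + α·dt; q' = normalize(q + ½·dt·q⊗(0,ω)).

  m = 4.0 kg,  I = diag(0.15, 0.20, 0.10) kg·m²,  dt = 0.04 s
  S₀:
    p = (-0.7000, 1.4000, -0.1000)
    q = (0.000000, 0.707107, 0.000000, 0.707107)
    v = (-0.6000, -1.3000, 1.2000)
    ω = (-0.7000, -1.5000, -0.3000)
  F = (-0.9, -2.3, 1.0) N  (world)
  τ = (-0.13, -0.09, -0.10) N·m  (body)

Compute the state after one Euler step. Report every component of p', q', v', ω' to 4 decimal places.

precession coupling ω×(Iω) = (-0.0450, 0.0105, 0.0525)
(τ − ω×Iω)/I = (-0.5667, -0.5025, -1.5250)
new body rate ω' = (-0.7227, -1.5201, -0.3610)
q⊗(0,ω) = (0.7071070, 1.0606605, -0.2828428, -1.0606605)
updated quaternion q' = (0.0141, 0.7279, -0.0057, 0.6855)
a = (-0.2250, -0.5750, 0.2500)
new position p' = (-0.7240, 1.3480, -0.0520)
new velocity v' = (-0.6090, -1.3230, 1.2100)

p' = (-0.7240, 1.3480, -0.0520)
q' = (0.0141, 0.7279, -0.0057, 0.6855)
v' = (-0.6090, -1.3230, 1.2100)
ω' = (-0.7227, -1.5201, -0.3610)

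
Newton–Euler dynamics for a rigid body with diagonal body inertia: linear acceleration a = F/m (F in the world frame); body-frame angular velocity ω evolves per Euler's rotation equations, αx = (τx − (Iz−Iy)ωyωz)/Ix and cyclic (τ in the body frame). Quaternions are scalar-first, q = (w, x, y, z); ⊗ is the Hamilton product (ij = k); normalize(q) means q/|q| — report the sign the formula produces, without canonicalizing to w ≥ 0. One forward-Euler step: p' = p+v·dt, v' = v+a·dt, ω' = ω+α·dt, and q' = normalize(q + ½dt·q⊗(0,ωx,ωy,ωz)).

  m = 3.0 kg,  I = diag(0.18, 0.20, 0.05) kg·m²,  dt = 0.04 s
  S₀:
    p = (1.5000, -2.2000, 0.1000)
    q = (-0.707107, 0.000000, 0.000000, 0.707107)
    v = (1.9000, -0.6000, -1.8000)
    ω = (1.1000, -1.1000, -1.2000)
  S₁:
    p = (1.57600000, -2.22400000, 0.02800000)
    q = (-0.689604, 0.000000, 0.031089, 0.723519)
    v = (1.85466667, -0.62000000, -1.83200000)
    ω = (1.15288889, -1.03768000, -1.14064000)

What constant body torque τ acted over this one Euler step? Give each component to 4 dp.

τ = (0.0400, 0.1400, 0.0500)

Δω = ω₁−ω₀ = (0.05288889, 0.06232000, 0.05936000)
τ = I·(Δω/dt) + ω₀×(Iω₀) = (0.0400, 0.1400, 0.0500)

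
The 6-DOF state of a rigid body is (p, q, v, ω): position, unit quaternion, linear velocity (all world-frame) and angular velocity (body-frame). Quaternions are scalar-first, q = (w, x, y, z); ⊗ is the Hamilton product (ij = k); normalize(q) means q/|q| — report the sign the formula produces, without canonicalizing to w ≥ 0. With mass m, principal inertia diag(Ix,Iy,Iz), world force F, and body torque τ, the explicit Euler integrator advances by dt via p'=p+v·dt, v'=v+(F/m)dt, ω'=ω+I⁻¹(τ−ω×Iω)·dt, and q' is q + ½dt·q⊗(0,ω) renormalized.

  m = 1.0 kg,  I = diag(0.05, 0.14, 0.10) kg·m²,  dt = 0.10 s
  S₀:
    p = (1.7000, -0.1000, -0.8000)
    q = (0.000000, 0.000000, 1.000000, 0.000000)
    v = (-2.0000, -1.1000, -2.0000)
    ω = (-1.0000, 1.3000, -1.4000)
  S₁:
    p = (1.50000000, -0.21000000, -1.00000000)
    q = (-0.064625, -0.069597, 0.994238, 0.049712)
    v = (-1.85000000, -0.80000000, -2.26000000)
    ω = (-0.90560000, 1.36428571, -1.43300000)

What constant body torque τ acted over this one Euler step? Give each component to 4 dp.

τ = (0.1200, 0.0200, -0.1500)

rate change Δω = (0.09440000, 0.06428571, -0.03300000)
precession coupling = (0.0728, -0.0700, -0.1170)
applied torque τ = (0.1200, 0.0200, -0.1500)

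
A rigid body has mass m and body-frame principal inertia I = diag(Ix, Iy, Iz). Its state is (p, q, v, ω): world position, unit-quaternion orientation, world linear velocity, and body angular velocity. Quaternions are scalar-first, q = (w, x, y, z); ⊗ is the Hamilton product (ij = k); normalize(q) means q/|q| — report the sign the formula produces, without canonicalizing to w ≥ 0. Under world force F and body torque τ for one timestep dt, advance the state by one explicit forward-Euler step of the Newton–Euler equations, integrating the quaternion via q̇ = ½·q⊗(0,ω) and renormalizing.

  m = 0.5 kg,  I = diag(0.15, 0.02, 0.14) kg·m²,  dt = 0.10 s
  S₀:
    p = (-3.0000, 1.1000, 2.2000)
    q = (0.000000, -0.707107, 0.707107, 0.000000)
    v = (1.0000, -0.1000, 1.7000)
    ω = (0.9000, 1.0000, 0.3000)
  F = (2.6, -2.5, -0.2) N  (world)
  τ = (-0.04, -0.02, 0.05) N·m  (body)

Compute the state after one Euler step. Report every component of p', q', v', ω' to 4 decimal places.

p' = (-2.9000, 1.0900, 2.3700)
q' = (-0.0035, -0.6949, 0.7160, -0.0670)
v' = (1.5200, -0.6000, 1.6600)
ω' = (0.8493, 0.8865, 0.4193)

gyro term ω×Iω = (0.0360, 0.0027, -0.1170)
α = I⁻¹(τ − ω×Iω) = (-0.5067, -1.1350, 1.1929)
new body rate ω' = (0.8493, 0.8865, 0.4193)
Hamilton product q⊗(0,ω) = (-0.0707107, 0.2121321, 0.2121321, -1.3435033)
q + ½dt·q⊗(0,ω), renormalized = (-0.0035, -0.6949, 0.7160, -0.0670)
linear accel F/m = (5.2000, -5.0000, -0.4000)
p' = p + v·dt = (-2.9000, 1.0900, 2.3700)
v' = v + a·dt = (1.5200, -0.6000, 1.6600)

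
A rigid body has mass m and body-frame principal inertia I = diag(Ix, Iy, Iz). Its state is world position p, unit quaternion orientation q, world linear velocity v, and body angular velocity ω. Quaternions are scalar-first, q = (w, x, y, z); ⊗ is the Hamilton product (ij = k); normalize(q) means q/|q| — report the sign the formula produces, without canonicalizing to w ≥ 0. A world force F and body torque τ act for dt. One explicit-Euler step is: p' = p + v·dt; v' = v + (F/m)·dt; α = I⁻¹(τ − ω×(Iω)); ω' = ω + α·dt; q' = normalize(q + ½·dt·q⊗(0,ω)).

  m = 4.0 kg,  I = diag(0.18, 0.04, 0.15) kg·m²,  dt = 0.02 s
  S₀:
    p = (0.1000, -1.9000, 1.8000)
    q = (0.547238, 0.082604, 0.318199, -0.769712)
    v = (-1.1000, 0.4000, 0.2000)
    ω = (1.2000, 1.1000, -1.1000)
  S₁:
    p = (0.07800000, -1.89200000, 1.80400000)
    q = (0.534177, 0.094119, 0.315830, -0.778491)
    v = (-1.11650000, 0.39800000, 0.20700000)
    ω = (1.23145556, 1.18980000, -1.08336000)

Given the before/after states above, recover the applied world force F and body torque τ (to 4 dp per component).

ω₁ − ω₀ = (0.03145556, 0.08980000, 0.01664000)
ω₀×(Iω₀) = (-0.1331, -0.0396, -0.1848)
τ = I·(Δω/dt) + ω₀×(Iω₀) = (0.1500, 0.1400, -0.0600)
Δv = v₁−v₀ = (-0.01650000, -0.00200000, 0.00700000)
F = m·Δv/dt = (-3.3000, -0.4000, 1.4000)

F = (-3.3000, -0.4000, 1.4000)
τ = (0.1500, 0.1400, -0.0600)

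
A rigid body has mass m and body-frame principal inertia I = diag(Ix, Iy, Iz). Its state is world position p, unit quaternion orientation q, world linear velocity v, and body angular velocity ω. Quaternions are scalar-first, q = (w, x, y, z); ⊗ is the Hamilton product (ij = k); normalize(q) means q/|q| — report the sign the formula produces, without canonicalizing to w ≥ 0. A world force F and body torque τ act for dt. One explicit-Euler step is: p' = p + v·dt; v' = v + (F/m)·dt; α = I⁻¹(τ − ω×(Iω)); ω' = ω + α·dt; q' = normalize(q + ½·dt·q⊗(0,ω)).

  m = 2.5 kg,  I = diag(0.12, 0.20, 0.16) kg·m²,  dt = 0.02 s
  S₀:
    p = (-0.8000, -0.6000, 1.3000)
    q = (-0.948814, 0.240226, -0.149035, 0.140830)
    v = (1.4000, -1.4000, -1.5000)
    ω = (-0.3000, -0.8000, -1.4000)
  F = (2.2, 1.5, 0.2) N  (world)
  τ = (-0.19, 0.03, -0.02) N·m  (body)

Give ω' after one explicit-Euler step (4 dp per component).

precession coupling ω×(Iω) = (-0.0448, -0.0168, 0.0192)
α = I⁻¹(τ − ω×Iω) = (-1.2100, 0.2340, -0.2450)
new body rate ω' = (-0.3242, -0.7953, -1.4049)

ω' = (-0.3242, -0.7953, -1.4049)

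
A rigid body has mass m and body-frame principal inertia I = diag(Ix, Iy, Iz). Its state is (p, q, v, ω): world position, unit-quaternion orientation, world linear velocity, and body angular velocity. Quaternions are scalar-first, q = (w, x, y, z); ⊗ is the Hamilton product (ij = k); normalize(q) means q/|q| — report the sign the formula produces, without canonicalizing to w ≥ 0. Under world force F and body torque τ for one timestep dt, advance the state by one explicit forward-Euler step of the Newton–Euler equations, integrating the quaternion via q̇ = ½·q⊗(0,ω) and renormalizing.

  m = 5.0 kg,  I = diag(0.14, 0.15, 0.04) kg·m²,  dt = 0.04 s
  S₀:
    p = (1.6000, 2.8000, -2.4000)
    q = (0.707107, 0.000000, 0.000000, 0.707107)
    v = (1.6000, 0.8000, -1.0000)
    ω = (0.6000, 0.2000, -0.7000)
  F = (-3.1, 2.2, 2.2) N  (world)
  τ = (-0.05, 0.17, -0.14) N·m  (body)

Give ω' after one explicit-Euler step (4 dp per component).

ω' = (0.5813, 0.2565, -0.8412)

angular accel α = (-0.4671, 1.4133, -3.5300)
ω' = ω + α·dt = (0.5813, 0.2565, -0.8412)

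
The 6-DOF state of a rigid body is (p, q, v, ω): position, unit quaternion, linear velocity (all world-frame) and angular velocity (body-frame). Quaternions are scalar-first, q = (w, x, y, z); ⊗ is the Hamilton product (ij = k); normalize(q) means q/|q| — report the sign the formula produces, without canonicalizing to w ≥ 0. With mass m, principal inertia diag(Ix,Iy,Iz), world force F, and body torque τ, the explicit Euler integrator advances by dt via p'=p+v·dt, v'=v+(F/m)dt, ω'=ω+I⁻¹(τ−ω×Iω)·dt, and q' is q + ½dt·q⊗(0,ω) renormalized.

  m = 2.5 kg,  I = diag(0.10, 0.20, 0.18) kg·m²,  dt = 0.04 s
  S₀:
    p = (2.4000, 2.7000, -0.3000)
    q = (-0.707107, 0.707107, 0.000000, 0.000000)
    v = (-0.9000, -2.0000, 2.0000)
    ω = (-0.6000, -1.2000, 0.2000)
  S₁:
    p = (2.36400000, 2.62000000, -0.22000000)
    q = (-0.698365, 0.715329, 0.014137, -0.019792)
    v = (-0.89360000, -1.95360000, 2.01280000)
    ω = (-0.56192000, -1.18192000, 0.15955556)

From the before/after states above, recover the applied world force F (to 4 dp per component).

Δv = v₁−v₀ = (0.00640000, 0.04640000, 0.01280000)
m·(v₁−v₀)/dt = (0.4000, 2.9000, 0.8000)

F = (0.4000, 2.9000, 0.8000)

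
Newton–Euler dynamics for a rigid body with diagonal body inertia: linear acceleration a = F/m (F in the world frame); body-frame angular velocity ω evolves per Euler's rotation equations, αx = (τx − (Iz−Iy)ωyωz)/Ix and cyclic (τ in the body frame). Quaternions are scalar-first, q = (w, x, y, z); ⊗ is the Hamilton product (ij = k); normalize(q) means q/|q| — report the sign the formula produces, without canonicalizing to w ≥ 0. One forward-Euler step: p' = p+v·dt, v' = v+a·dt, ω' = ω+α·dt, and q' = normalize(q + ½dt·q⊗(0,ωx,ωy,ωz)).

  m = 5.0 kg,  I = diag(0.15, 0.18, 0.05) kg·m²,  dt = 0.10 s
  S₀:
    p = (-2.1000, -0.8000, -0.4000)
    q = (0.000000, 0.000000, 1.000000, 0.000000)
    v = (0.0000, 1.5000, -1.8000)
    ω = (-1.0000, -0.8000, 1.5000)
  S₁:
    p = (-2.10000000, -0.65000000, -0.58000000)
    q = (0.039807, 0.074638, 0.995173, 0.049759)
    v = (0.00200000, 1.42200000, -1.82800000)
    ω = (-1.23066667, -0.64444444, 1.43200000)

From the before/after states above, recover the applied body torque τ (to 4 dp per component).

τ = (-0.1900, 0.1300, -0.0100)

Δω = ω₁−ω₀ = (-0.23066667, 0.15555556, -0.06800000)
applied torque τ = (-0.1900, 0.1300, -0.0100)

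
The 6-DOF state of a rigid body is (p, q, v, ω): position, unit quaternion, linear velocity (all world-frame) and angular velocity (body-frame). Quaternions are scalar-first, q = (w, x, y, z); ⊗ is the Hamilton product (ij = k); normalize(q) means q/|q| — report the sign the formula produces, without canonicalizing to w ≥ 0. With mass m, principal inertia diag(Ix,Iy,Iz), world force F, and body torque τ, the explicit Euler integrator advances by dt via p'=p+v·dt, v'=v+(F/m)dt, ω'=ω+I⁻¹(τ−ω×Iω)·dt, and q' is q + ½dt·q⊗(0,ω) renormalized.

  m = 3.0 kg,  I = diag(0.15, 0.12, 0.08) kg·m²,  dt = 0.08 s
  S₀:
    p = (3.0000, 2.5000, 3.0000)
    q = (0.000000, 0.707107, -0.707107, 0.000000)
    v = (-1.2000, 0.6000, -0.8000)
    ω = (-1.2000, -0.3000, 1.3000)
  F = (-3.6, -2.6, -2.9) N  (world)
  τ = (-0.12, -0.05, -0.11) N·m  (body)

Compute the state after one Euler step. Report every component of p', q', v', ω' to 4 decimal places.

precession coupling ω×(Iω) = (0.0156, -0.1092, -0.0108)
α = I⁻¹(τ − ω×Iω) = (-0.9040, 0.4933, -1.2400)
new body rate ω' = (-1.2723, -0.2605, 1.2008)
2q̇ = q⊗(0,ω) = (0.6363963, -0.9192391, -0.9192391, -1.0606605)
updated quaternion q' = (0.0254, 0.6686, -0.7420, -0.0423)
p + v·dt = (2.9040, 2.5480, 2.9360)
new velocity v' = (-1.2960, 0.5307, -0.8773)

p' = (2.9040, 2.5480, 2.9360)
q' = (0.0254, 0.6686, -0.7420, -0.0423)
v' = (-1.2960, 0.5307, -0.8773)
ω' = (-1.2723, -0.2605, 1.2008)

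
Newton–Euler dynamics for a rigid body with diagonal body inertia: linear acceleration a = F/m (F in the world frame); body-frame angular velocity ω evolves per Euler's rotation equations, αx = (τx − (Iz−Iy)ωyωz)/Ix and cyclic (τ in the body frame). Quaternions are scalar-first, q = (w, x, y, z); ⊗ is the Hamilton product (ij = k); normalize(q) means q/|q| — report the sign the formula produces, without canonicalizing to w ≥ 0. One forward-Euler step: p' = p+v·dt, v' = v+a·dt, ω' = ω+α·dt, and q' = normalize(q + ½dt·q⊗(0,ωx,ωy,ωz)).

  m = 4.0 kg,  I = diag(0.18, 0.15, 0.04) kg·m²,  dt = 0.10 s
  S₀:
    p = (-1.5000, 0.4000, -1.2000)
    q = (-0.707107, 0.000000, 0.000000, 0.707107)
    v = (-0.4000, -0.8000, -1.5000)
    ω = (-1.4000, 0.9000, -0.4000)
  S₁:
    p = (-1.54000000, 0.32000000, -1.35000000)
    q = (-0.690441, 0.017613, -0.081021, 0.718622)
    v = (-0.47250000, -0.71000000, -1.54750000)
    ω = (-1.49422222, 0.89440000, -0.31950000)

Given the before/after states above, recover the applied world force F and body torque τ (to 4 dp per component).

F = (-2.9000, 3.6000, -1.9000)
τ = (-0.1300, 0.0700, 0.0700)

rate change Δω = (-0.09422222, -0.00560000, 0.08050000)
precession coupling = (0.0396, 0.0784, 0.0378)
τ = I·(Δω/dt) + ω₀×(Iω₀) = (-0.1300, 0.0700, 0.0700)
v₁ − v₀ = (-0.07250000, 0.09000000, -0.04750000)
m·(v₁−v₀)/dt = (-2.9000, 3.6000, -1.9000)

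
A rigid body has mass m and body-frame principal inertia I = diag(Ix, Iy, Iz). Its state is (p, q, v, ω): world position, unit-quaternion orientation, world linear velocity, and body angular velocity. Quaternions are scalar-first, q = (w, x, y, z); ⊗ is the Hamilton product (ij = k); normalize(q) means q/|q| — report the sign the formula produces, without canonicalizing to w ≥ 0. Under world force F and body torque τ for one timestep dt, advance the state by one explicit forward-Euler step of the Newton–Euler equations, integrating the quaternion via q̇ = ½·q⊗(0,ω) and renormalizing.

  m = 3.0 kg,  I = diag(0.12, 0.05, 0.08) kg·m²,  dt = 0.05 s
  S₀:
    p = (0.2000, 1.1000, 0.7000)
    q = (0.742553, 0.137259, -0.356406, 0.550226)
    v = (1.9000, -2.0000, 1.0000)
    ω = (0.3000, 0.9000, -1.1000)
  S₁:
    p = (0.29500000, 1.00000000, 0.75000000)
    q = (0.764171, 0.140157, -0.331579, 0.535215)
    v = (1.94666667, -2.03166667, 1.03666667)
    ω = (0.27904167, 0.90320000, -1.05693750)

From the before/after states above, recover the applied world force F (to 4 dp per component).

F = (2.8000, -1.9000, 2.2000)

velocity change Δv = (0.04666667, -0.03166667, 0.03666667)
F = m·Δv/dt = (2.8000, -1.9000, 2.2000)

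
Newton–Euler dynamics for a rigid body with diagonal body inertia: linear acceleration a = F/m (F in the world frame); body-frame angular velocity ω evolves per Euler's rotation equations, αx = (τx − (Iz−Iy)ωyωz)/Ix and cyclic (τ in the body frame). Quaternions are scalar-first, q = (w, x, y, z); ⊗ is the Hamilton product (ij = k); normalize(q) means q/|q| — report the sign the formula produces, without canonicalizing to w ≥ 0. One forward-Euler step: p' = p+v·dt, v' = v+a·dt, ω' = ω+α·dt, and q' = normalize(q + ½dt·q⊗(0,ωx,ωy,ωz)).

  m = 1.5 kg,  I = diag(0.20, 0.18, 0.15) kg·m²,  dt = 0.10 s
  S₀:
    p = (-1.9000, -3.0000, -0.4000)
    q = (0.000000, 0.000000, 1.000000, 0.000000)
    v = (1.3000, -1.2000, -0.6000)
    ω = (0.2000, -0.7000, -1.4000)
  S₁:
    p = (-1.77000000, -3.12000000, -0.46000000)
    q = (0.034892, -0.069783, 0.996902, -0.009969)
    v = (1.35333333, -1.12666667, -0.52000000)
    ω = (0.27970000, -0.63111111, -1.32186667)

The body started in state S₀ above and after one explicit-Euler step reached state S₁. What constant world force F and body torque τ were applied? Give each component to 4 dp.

F = (0.8000, 1.1000, 1.2000)
τ = (0.1300, 0.1100, 0.1200)

ω₁ − ω₀ = (0.07970000, 0.06888889, 0.07813333)
precession coupling = (-0.0294, -0.0140, 0.0028)
τ = I·(Δω/dt) + ω₀×(Iω₀) = (0.1300, 0.1100, 0.1200)
velocity change Δv = (0.05333333, 0.07333333, 0.08000000)
F = m·Δv/dt = (0.8000, 1.1000, 1.2000)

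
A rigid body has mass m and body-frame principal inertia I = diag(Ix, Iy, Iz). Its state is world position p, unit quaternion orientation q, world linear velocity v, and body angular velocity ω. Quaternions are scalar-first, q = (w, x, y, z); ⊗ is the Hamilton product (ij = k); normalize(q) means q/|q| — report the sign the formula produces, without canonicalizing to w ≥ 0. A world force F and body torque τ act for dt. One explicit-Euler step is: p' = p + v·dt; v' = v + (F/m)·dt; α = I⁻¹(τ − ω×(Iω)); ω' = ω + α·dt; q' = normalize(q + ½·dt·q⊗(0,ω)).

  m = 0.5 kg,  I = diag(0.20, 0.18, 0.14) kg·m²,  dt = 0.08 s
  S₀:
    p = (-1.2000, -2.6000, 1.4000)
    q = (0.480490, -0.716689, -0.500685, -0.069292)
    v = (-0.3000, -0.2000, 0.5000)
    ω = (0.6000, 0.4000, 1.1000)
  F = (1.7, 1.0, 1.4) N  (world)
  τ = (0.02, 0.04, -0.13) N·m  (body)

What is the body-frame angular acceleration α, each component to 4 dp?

α = (0.1880, 0.0022, -0.8943)

ω×(Iω) gyroscopic = (-0.0176, 0.0396, -0.0048)
α = I⁻¹(τ − ω×Iω) = (0.1880, 0.0022, -0.8943)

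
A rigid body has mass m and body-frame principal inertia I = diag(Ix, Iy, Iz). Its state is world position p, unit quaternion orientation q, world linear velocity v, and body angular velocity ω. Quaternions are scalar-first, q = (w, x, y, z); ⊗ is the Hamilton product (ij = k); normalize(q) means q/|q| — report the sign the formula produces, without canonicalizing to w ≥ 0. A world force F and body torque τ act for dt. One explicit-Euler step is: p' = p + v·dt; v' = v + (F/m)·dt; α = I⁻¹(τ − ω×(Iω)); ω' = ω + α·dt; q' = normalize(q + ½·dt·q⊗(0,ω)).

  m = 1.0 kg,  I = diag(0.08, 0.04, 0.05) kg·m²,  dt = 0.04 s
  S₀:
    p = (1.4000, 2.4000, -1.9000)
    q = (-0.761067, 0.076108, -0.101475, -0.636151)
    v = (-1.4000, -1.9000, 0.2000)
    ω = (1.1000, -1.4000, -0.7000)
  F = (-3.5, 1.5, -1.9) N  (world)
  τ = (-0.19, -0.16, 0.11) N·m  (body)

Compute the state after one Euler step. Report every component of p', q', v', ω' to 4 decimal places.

p + v·dt = (1.3440, 2.3240, -1.8920)
new velocity v' = (-1.5400, -1.8400, 0.1240)
gyro term ω×Iω = (0.0098, -0.0231, 0.0616)
angular accel α = (-2.4975, -3.4225, 0.9680)
ω + α·dt = (1.0001, -1.5369, -0.6613)
Hamilton product q⊗(0,ω) = (-0.6710895, -1.6567526, 0.4190033, 0.5378182)
q' = normalize(q + ½dt·q⊗(0,ω)) = (-0.7739, 0.0429, -0.0930, -0.6249)

p' = (1.3440, 2.3240, -1.8920)
q' = (-0.7739, 0.0429, -0.0930, -0.6249)
v' = (-1.5400, -1.8400, 0.1240)
ω' = (1.0001, -1.5369, -0.6613)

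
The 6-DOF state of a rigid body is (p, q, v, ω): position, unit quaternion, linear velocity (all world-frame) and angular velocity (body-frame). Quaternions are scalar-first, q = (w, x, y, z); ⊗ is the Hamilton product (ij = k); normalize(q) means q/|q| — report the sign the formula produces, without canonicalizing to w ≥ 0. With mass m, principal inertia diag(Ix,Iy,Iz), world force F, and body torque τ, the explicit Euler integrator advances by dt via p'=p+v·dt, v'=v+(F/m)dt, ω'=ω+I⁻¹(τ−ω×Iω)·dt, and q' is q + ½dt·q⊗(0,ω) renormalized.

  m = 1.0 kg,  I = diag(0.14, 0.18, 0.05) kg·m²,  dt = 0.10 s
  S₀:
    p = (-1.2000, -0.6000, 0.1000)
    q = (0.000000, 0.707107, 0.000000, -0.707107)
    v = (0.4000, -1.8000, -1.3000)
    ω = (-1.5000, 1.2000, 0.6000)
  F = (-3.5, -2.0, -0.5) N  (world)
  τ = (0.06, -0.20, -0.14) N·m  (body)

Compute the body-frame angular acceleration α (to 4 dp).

α = (1.0971, -0.6611, -1.3600)

ω×(Iω) gyroscopic = (-0.0936, -0.0810, -0.0720)
α = I⁻¹(τ − ω×Iω) = (1.0971, -0.6611, -1.3600)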